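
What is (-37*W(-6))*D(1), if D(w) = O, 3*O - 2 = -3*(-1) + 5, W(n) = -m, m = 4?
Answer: 1480/3 ≈ 493.33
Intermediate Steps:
W(n) = -4 (W(n) = -1*4 = -4)
O = 10/3 (O = 2/3 + (-3*(-1) + 5)/3 = 2/3 + (3 + 5)/3 = 2/3 + (1/3)*8 = 2/3 + 8/3 = 10/3 ≈ 3.3333)
D(w) = 10/3
(-37*W(-6))*D(1) = -37*(-4)*(10/3) = 148*(10/3) = 1480/3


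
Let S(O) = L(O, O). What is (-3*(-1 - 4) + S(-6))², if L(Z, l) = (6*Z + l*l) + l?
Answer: 81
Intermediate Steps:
L(Z, l) = l + l² + 6*Z (L(Z, l) = (6*Z + l²) + l = (l² + 6*Z) + l = l + l² + 6*Z)
S(O) = O² + 7*O (S(O) = O + O² + 6*O = O² + 7*O)
(-3*(-1 - 4) + S(-6))² = (-3*(-1 - 4) - 6*(7 - 6))² = (-3*(-5) - 6*1)² = (15 - 6)² = 9² = 81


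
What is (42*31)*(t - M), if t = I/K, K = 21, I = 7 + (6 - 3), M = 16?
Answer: -20212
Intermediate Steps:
I = 10 (I = 7 + 3 = 10)
t = 10/21 ≈ 0.47619
(42*31)*(t - M) = (42*31)*(10/21 - 1*16) = 1302*(10/21 - 16) = 1302*(-326/21) = -20212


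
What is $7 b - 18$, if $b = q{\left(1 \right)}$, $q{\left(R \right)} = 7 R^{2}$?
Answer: $31$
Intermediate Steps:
$b = 7$ ($b = 7 \cdot 1^{2} = 7 \cdot 1 = 7$)
$7 b - 18 = 7 \cdot 7 - 18 = 49 - 18 = 31$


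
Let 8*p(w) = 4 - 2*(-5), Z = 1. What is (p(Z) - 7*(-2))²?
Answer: 3969/16 ≈ 248.06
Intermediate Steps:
p(w) = 7/4 (p(w) = (4 - 2*(-5))/8 = (4 + 10)/8 = (⅛)*14 = 7/4)
(p(Z) - 7*(-2))² = (7/4 - 7*(-2))² = (7/4 + 14)² = (63/4)² = 3969/16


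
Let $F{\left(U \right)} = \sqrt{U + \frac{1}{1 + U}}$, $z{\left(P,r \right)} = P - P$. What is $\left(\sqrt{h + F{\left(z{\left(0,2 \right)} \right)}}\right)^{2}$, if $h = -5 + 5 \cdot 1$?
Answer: $1$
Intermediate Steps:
$z{\left(P,r \right)} = 0$
$h = 0$ ($h = -5 + 5 = 0$)
$\left(\sqrt{h + F{\left(z{\left(0,2 \right)} \right)}}\right)^{2} = \left(\sqrt{0 + \sqrt{\frac{1 + 0 \left(1 + 0\right)}{1 + 0}}}\right)^{2} = \left(\sqrt{0 + \sqrt{\frac{1 + 0 \cdot 1}{1}}}\right)^{2} = \left(\sqrt{0 + \sqrt{1 \left(1 + 0\right)}}\right)^{2} = \left(\sqrt{0 + \sqrt{1 \cdot 1}}\right)^{2} = \left(\sqrt{0 + \sqrt{1}}\right)^{2} = \left(\sqrt{0 + 1}\right)^{2} = \left(\sqrt{1}\right)^{2} = 1^{2} = 1$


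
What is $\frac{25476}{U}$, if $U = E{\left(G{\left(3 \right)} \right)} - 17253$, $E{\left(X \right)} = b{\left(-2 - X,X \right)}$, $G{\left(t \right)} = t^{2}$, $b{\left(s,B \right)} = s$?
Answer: $- \frac{6369}{4316} \approx -1.4757$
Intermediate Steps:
$E{\left(X \right)} = -2 - X$
$U = -17264$ ($U = \left(-2 - 3^{2}\right) - 17253 = \left(-2 - 9\right) - 17253 = -11 - 17253 = -17264$)
$\frac{25476}{U} = \frac{25476}{-17264} = 25476 \left(- \frac{1}{17264}\right) = - \frac{6369}{4316}$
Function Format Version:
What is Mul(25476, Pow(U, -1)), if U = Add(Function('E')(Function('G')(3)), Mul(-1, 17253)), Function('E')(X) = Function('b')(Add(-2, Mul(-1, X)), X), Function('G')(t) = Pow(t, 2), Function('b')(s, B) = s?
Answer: Rational(-6369, 4316) ≈ -1.4757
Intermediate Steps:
Function('E')(X) = Add(-2, Mul(-1, X))
U = -17264 (U = Add(Add(-2, Mul(-1, Pow(3, 2))), Mul(-1, 17253)) = Add(Add(-2, Mul(-1, 9)), -17253) = Add(Add(-2, -9), -17253) = Add(-11, -17253) = -17264)
Mul(25476, Pow(U, -1)) = Mul(25476, Pow(-17264, -1)) = Mul(25476, Rational(-1, 17264)) = Rational(-6369, 4316)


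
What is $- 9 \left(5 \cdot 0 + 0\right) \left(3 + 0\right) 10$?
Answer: $0$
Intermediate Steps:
$- 9 \left(5 \cdot 0 + 0\right) \left(3 + 0\right) 10 = - 9 \left(0 + 0\right) 3 \cdot 10 = - 9 \cdot 0 \cdot 3 \cdot 10 = \left(-9\right) 0 \cdot 10 = 0 \cdot 10 = 0$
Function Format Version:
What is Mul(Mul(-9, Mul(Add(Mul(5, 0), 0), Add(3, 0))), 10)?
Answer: 0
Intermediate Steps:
Mul(Mul(-9, Mul(Add(Mul(5, 0), 0), Add(3, 0))), 10) = Mul(Mul(-9, Mul(Add(0, 0), 3)), 10) = Mul(Mul(-9, Mul(0, 3)), 10) = Mul(Mul(-9, 0), 10) = Mul(0, 10) = 0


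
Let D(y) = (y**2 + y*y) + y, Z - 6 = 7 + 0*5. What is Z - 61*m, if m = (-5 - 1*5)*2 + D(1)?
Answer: 1050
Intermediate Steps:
Z = 13 (Z = 6 + (7 + 0*5) = 6 + (7 + 0) = 6 + 7 = 13)
D(y) = y + 2*y**2 (D(y) = (y**2 + y**2) + y = 2*y**2 + y = y + 2*y**2)
m = -17 (m = (-5 - 1*5)*2 + 1*(1 + 2*1) = (-5 - 5)*2 + 1*(1 + 2) = -10*2 + 1*3 = -20 + 3 = -17)
Z - 61*m = 13 - 61*(-17) = 13 + 1037 = 1050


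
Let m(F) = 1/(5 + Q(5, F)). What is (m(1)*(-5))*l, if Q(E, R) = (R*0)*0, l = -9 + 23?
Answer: -14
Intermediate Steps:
l = 14
Q(E, R) = 0 (Q(E, R) = 0*0 = 0)
m(F) = 1/5 (m(F) = 1/(5 + 0) = 1/5)
(m(1)*(-5))*l = ((1/5)*(-5))*14 = -1*14 = -14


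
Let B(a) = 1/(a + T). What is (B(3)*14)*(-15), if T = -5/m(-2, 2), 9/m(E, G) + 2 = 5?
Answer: -315/2 ≈ -157.50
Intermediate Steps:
m(E, G) = 3 (m(E, G) = 9/(-2 + 5) = 9/3 = 9*(⅓) = 3)
T = -5/3 ≈ -1.6667
B(a) = 1/(-5/3 + a) (B(a) = 1/(a - 5/3) = 1/(-5/3 + a))
(B(3)*14)*(-15) = ((3/(-5 + 3*3))*14)*(-15) = ((3/(-5 + 9))*14)*(-15) = ((3/4)*14)*(-15) = ((3*(¼))*14)*(-15) = ((¾)*14)*(-15) = (21/2)*(-15) = -315/2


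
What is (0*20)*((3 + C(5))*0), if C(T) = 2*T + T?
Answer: 0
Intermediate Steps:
C(T) = 3*T
(0*20)*((3 + C(5))*0) = (0*20)*((3 + 3*5)*0) = 0*((3 + 15)*0) = 0*(18*0) = 0*0 = 0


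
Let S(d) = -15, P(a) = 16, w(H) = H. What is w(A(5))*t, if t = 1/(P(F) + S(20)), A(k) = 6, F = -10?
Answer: 6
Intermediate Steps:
t = 1 (t = 1/(16 - 15) = 1/1 = 1)
w(A(5))*t = 6*1 = 6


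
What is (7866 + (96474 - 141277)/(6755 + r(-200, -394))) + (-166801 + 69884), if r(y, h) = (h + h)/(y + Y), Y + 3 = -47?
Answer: -75233124594/844769 ≈ -89058.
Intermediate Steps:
Y = -50 (Y = -3 - 47 = -50)
r(y, h) = 2*h/(-50 + y) (r(y, h) = (h + h)/(y - 50) = (2*h)/(-50 + y) = 2*h/(-50 + y))
(7866 + (96474 - 141277)/(6755 + r(-200, -394))) + (-166801 + 69884) = (7866 + (96474 - 141277)/(6755 + 2*(-394)/(-50 - 200))) + (-166801 + 69884) = (7866 - 44803/(6755 + 2*(-394)/(-250))) - 96917 = (7866 - 44803/(6755 + 2*(-394)*(-1/250))) - 96917 = (7866 - 44803/(6755 + 394/125)) - 96917 = (7866 - 44803/844769/125) - 96917 = (7866 - 44803*125/844769) - 96917 = (7866 - 5600375/844769) - 96917 = 6639352579/844769 - 96917 = -75233124594/844769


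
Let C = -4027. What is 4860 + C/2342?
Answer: 11378093/2342 ≈ 4858.3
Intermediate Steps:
4860 + C/2342 = 4860 - 4027/2342 = 11378093/2342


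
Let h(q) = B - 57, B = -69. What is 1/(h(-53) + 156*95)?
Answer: 1/14694 ≈ 6.8055e-5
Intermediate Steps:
h(q) = -126 (h(q) = -69 - 57 = -126)
1/(h(-53) + 156*95) = 1/(-126 + 156*95) = 1/(-126 + 14820) = 1/14694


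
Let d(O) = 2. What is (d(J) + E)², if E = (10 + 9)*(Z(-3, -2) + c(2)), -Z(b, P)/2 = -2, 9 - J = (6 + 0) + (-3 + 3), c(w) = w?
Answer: 13456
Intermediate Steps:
J = 3 (J = 9 - ((6 + 0) + (-3 + 3)) = 9 - (6 + 0) = 9 - 1*6 = 9 - 6 = 3)
Z(b, P) = 4 (Z(b, P) = -2*(-2) = 4)
E = 114 (E = (10 + 9)*(4 + 2) = 19*6 = 114)
(d(J) + E)² = (2 + 114)² = 116² = 13456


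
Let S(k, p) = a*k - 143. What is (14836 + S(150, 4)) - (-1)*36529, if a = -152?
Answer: 28422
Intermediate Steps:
S(k, p) = -143 - 152*k (S(k, p) = -152*k - 143 = -143 - 152*k)
(14836 + S(150, 4)) - (-1)*36529 = (14836 + (-143 - 152*150)) - (-1)*36529 = (14836 + (-143 - 22800)) - 1*(-36529) = (14836 - 22943) + 36529 = -8107 + 36529 = 28422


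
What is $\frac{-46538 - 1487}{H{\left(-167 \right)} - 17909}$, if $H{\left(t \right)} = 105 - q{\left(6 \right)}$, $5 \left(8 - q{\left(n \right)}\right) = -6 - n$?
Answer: $\frac{240125}{89072} \approx 2.6959$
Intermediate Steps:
$q{\left(n \right)} = \frac{46}{5} + \frac{n}{5}$ ($q{\left(n \right)} = 8 - \frac{-6 - n}{5} = 8 + \left(\frac{6}{5} + \frac{n}{5}\right) = \frac{46}{5} + \frac{n}{5}$)
$H{\left(t \right)} = \frac{473}{5}$ ($H{\left(t \right)} = 105 - \left(\frac{46}{5} + \frac{1}{5} \cdot 6\right) = 105 - \left(\frac{46}{5} + \frac{6}{5}\right) = 105 - \frac{52}{5} = \frac{473}{5}$)
$\frac{-46538 - 1487}{H{\left(-167 \right)} - 17909} = \frac{-46538 - 1487}{\frac{473}{5} - 17909} = - \frac{48025}{- \frac{89072}{5}} = \left(-48025\right) \left(- \frac{5}{89072}\right) = \frac{240125}{89072}$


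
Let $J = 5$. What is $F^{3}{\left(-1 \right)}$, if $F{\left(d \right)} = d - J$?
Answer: $-216$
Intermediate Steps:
$F{\left(d \right)} = -5 + d$ ($F{\left(d \right)} = d - 5 = -5 + d$)
$F^{3}{\left(-1 \right)} = \left(-5 - 1\right)^{3} = \left(-6\right)^{3} = -216$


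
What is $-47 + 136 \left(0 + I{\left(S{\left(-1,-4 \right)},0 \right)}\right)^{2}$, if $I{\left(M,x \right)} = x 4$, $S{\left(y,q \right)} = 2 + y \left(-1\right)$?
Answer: $-47$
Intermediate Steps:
$S{\left(y,q \right)} = 2 - y$
$I{\left(M,x \right)} = 4 x$
$-47 + 136 \left(0 + I{\left(S{\left(-1,-4 \right)},0 \right)}\right)^{2} = -47 + 136 \left(0 + 4 \cdot 0\right)^{2} = -47 + 136 \left(0 + 0\right)^{2} = -47 + 136 \cdot 0^{2} = -47 + 136 \cdot 0 = -47 + 0 = -47$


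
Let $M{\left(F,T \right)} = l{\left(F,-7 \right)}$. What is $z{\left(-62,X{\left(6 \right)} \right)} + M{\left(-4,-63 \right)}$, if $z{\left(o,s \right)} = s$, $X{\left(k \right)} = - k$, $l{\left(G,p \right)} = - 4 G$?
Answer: $10$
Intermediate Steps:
$M{\left(F,T \right)} = - 4 F$
$z{\left(-62,X{\left(6 \right)} \right)} + M{\left(-4,-63 \right)} = \left(-1\right) 6 - -16 = -6 + 16 = 10$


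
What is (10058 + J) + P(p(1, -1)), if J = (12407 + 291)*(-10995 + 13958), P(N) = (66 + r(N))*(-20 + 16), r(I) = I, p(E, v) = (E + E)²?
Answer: 37633952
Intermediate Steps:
p(E, v) = 4*E² (p(E, v) = (2*E)² = 4*E²)
P(N) = -264 - 4*N (P(N) = (66 + N)*(-20 + 16) = (66 + N)*(-4) = -264 - 4*N)
J = 37624174 (J = 12698*2963 = 37624174)
(10058 + J) + P(p(1, -1)) = (10058 + 37624174) + (-264 - 16*1²) = 37634232 + (-264 - 16) = 37634232 - 280 = 37633952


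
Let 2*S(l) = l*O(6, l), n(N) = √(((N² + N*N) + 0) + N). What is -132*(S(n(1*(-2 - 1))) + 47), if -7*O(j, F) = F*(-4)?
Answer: -47388/7 ≈ -6769.7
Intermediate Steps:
O(j, F) = 4*F/7 (O(j, F) = -F*(-4)/7 = -(-4)*F/7 = 4*F/7)
n(N) = √(N + 2*N²) (n(N) = √(((N² + N²) + 0) + N) = √((2*N² + 0) + N) = √(2*N² + N) = √(N + 2*N²))
S(l) = 2*l²/7 (S(l) = (l*(4*l/7))/2 = (4*l²/7)/2 = 2*l²/7)
-132*(S(n(1*(-2 - 1))) + 47) = -132*(2*(√((1*(-2 - 1))*(1 + 2*(1*(-2 - 1)))))²/7 + 47) = -132*(2*(√((1*(-3))*(1 + 2*(1*(-3)))))²/7 + 47) = -132*(2*(√(-3*(1 + 2*(-3))))²/7 + 47) = -132*(2*(√(-3*(1 - 6)))²/7 + 47) = -132*(2*(√(-3*(-5)))²/7 + 47) = -132*(2*(√15)²/7 + 47) = -132*((2/7)*15 + 47) = -132*(30/7 + 47) = -132*359/7 = -47388/7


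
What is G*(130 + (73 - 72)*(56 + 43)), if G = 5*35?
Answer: 40075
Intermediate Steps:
G = 175
G*(130 + (73 - 72)*(56 + 43)) = 175*(130 + (73 - 72)*(56 + 43)) = 175*(130 + 1*99) = 175*(130 + 99) = 175*229 = 40075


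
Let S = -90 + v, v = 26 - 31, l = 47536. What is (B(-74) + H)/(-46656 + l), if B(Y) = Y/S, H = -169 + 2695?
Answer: 60011/20900 ≈ 2.8713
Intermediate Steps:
v = -5
H = 2526
S = -95 (S = -90 - 5 = -95)
B(Y) = -Y/95 (B(Y) = Y/(-95) = Y*(-1/95) = -Y/95)
(B(-74) + H)/(-46656 + l) = (-1/95*(-74) + 2526)/(-46656 + 47536) = (74/95 + 2526)/880 = (240044/95)*(1/880) = 60011/20900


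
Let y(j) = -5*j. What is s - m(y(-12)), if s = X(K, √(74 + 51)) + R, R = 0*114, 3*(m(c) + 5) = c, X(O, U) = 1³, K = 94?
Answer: -14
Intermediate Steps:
X(O, U) = 1
m(c) = -5 + c/3
R = 0
s = 1 (s = 1 + 0 = 1)
s - m(y(-12)) = 1 - (-5 + (-5*(-12))/3) = 1 - (-5 + (⅓)*60) = 1 - (-5 + 20) = 1 - 1*15 = 1 - 15 = -14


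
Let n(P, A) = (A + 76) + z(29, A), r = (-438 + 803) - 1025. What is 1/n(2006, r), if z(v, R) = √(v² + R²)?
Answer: 584/95385 + √436441/95385 ≈ 0.013049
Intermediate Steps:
r = -660 (r = 365 - 1025 = -660)
z(v, R) = √(R² + v²)
n(P, A) = 76 + A + √(841 + A²) (n(P, A) = (A + 76) + √(A² + 29²) = (76 + A) + √(A² + 841) = (76 + A) + √(841 + A²) = 76 + A + √(841 + A²))
1/n(2006, r) = 1/(76 - 660 + √(841 + (-660)²)) = 1/(76 - 660 + √(841 + 435600)) = 1/(76 - 660 + √436441) = 1/(-584 + √436441)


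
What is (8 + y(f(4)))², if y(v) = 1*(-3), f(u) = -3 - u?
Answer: 25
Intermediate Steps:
y(v) = -3
(8 + y(f(4)))² = (8 - 3)² = 5² = 25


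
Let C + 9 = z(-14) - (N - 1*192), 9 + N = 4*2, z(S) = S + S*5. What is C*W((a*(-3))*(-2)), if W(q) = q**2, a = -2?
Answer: 14400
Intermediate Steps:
z(S) = 6*S (z(S) = S + 5*S = 6*S)
N = -1 (N = -9 + 4*2 = -9 + 8 = -1)
C = 100 (C = -9 + (6*(-14) - (-1 - 1*192)) = -9 + (-84 - (-1 - 192)) = -9 + (-84 - 1*(-193)) = -9 + (-84 + 193) = -9 + 109 = 100)
C*W((a*(-3))*(-2)) = 100*(-2*(-3)*(-2))**2 = 100*(6*(-2))**2 = 100*(-12)**2 = 100*144 = 14400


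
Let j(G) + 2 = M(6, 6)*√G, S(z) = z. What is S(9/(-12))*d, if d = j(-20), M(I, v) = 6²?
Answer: 3/2 - 54*I*√5 ≈ 1.5 - 120.75*I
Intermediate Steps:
M(I, v) = 36
j(G) = -2 + 36*√G
d = -2 + 72*I*√5 (d = -2 + 36*√(-20) = -2 + 36*(2*I*√5) = -2 + 72*I*√5 ≈ -2.0 + 161.0*I)
S(9/(-12))*d = (9/(-12))*(-2 + 72*I*√5) = (9*(-1/12))*(-2 + 72*I*√5) = -3*(-2 + 72*I*√5)/4 = 3/2 - 54*I*√5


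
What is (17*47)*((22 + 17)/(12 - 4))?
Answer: 31161/8 ≈ 3895.1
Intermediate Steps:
(17*47)*((22 + 17)/(12 - 4)) = 799*(39/8) = 31161/8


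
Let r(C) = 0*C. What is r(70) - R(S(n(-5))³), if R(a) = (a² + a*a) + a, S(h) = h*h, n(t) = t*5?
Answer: -119209289794921875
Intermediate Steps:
n(t) = 5*t
S(h) = h²
r(C) = 0
R(a) = a + 2*a² (R(a) = (a² + a²) + a = 2*a² + a = a + 2*a²)
r(70) - R(S(n(-5))³) = 0 - ((5*(-5))²)³*(1 + 2*((5*(-5))²)³) = 0 - ((-25)²)³*(1 + 2*((-25)²)³) = 0 - 625³*(1 + 2*625³) = 0 - 244140625*(1 + 2*244140625) = 0 - 244140625*(1 + 488281250) = 0 - 244140625*488281251 = 0 - 1*119209289794921875 = 0 - 119209289794921875 = -119209289794921875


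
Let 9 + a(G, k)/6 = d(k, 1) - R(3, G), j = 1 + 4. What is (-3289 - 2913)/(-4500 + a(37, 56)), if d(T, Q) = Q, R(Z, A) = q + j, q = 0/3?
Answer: 443/327 ≈ 1.3547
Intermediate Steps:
q = 0 (q = 0*(⅓) = 0)
j = 5
R(Z, A) = 5 (R(Z, A) = 0 + 5 = 5)
a(G, k) = -78 (a(G, k) = -54 + 6*(1 - 1*5) = -54 + 6*(1 - 5) = -54 + 6*(-4) = -54 - 24 = -78)
(-3289 - 2913)/(-4500 + a(37, 56)) = (-3289 - 2913)/(-4500 - 78) = -6202/(-4578) = -6202*(-1/4578) = 443/327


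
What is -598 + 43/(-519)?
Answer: -310405/519 ≈ -598.08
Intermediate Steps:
-598 + 43/(-519) = -598 + 43*(-1/519) = -598 - 43/519 = -310405/519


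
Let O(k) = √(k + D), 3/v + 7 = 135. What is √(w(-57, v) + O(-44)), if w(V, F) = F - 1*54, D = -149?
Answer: √(-13818 + 256*I*√193)/16 ≈ 0.93786 + 7.4065*I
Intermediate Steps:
v = 3/128 (v = 3/(-7 + 135) = 3/128 ≈ 0.023438)
w(V, F) = -54 + F (w(V, F) = F - 54 = -54 + F)
O(k) = √(-149 + k) (O(k) = √(k - 149) = √(-149 + k))
√(w(-57, v) + O(-44)) = √((-54 + 3/128) + √(-149 - 44)) = √(-6909/128 + √(-193)) = √(-6909/128 + I*√193)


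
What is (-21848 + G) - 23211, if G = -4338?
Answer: -49397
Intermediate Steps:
(-21848 + G) - 23211 = (-21848 - 4338) - 23211 = -26186 - 23211 = -49397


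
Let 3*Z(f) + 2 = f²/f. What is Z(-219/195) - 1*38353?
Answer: -7479038/195 ≈ -38354.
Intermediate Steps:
Z(f) = -⅔ + f/3 (Z(f) = -⅔ + (f²/f)/3 = -⅔ + f/3)
Z(-219/195) - 1*38353 = (-⅔ + (-219/195)/3) - 1*38353 = (-⅔ + (-219*1/195)/3) - 38353 = (-⅔ + (⅓)*(-73/65)) - 38353 = (-⅔ - 73/195) - 38353 = -203/195 - 38353 = -7479038/195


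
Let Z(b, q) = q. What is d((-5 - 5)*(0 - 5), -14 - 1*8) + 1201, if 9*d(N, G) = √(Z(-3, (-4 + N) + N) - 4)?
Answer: 1201 + 2*√23/9 ≈ 1202.1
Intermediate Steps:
d(N, G) = √(-8 + 2*N)/9 (d(N, G) = √(((-4 + N) + N) - 4)/9 = √((-4 + 2*N) - 4)/9 = √(-8 + 2*N)/9)
d((-5 - 5)*(0 - 5), -14 - 1*8) + 1201 = √(-8 + 2*((-5 - 5)*(0 - 5)))/9 + 1201 = √(-8 + 2*(-10*(-5)))/9 + 1201 = √(-8 + 2*50)/9 + 1201 = √(-8 + 100)/9 + 1201 = √92/9 + 1201 = (2*√23)/9 + 1201 = 2*√23/9 + 1201 = 1201 + 2*√23/9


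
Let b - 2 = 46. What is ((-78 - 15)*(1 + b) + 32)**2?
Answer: 20475625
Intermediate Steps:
b = 48 (b = 2 + 46 = 48)
((-78 - 15)*(1 + b) + 32)**2 = ((-78 - 15)*(1 + 48) + 32)**2 = (-93*49 + 32)**2 = (-4557 + 32)**2 = (-4525)**2 = 20475625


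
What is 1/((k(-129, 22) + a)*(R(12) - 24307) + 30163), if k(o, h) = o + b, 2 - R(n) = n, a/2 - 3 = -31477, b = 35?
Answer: 1/1533022477 ≈ 6.5231e-10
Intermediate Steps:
a = -62948 (a = 6 + 2*(-31477) = 6 - 62954 = -62948)
R(n) = 2 - n
k(o, h) = 35 + o (k(o, h) = o + 35 = 35 + o)
1/((k(-129, 22) + a)*(R(12) - 24307) + 30163) = 1/(((35 - 129) - 62948)*((2 - 1*12) - 24307) + 30163) = 1/((-94 - 62948)*((2 - 12) - 24307) + 30163) = 1/(-63042*(-10 - 24307) + 30163) = 1/(-63042*(-24317) + 30163) = 1/(1532992314 + 30163) = 1/1533022477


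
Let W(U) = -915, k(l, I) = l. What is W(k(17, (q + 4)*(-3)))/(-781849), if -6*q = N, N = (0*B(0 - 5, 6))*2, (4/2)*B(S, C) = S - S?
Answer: 915/781849 ≈ 0.0011703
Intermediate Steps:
B(S, C) = 0 (B(S, C) = (S - S)/2 = (½)*0 = 0)
N = 0 (N = (0*0)*2 = 0*2 = 0)
q = 0 (q = -⅙*0 = 0)
W(k(17, (q + 4)*(-3)))/(-781849) = -915/(-781849) = -915*(-1/781849) = 915/781849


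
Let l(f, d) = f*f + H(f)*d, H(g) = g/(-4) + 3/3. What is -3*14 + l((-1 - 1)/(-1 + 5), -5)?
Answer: -379/8 ≈ -47.375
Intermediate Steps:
H(g) = 1 - g/4 (H(g) = g*(-¼) + 3*(⅓) = -g/4 + 1 = 1 - g/4)
l(f, d) = f² + d*(1 - f/4) (l(f, d) = f*f + (1 - f/4)*d = f² + d*(1 - f/4))
-3*14 + l((-1 - 1)/(-1 + 5), -5) = -3*14 + (-5 + ((-1 - 1)/(-1 + 5))² - ¼*(-5)*(-1 - 1)/(-1 + 5)) = -42 + (-5 + (-2/4)² - ¼*(-5)*(-2/4)) = -42 + (-5 + (-2*¼)² - ¼*(-5)*(-2*¼)) = -42 + (-5 + (-½)² - ¼*(-5)*(-½)) = -42 + (-5 + ¼ - 5/8) = -42 - 43/8 = -379/8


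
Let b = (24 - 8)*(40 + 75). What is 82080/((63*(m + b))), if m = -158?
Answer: 4560/5887 ≈ 0.77459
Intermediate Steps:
b = 1840 (b = 16*115 = 1840)
82080/((63*(m + b))) = 82080/((63*(-158 + 1840))) = 82080/((63*1682)) = 82080/105966 = 82080*(1/105966) = 4560/5887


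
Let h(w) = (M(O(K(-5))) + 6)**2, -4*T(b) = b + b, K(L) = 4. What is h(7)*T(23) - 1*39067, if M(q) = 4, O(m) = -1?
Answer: -40217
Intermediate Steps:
T(b) = -b/2 (T(b) = -(b + b)/4 = -b/2)
h(w) = 100 (h(w) = (4 + 6)**2 = 10**2 = 100)
h(7)*T(23) - 1*39067 = 100*(-1/2*23) - 1*39067 = 100*(-23/2) - 39067 = -1150 - 39067 = -40217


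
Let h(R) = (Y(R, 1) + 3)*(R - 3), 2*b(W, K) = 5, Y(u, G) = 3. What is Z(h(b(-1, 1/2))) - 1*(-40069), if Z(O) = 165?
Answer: 40234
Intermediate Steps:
b(W, K) = 5/2 (b(W, K) = (½)*5 = 5/2)
h(R) = -18 + 6*R (h(R) = (3 + 3)*(R - 3) = 6*(-3 + R) = -18 + 6*R)
Z(h(b(-1, 1/2))) - 1*(-40069) = 165 - 1*(-40069) = 165 + 40069 = 40234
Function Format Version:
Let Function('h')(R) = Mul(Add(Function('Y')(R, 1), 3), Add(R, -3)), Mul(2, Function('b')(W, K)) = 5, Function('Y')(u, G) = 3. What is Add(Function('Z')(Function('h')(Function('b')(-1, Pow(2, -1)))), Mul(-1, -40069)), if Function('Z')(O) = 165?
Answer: 40234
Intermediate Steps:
Function('b')(W, K) = Rational(5, 2) (Function('b')(W, K) = Mul(Rational(1, 2), 5) = Rational(5, 2))
Function('h')(R) = Add(-18, Mul(6, R)) (Function('h')(R) = Mul(Add(3, 3), Add(R, -3)) = Mul(6, Add(-3, R)) = Add(-18, Mul(6, R)))
Add(Function('Z')(Function('h')(Function('b')(-1, Pow(2, -1)))), Mul(-1, -40069)) = Add(165, Mul(-1, -40069)) = Add(165, 40069) = 40234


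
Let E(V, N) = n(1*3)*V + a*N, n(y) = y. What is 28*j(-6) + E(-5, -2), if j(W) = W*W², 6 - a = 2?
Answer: -6071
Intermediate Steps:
a = 4 (a = 6 - 1*2 = 6 - 2 = 4)
j(W) = W³
E(V, N) = 3*V + 4*N (E(V, N) = (1*3)*V + 4*N = 3*V + 4*N)
28*j(-6) + E(-5, -2) = 28*(-6)³ + (3*(-5) + 4*(-2)) = 28*(-216) + (-15 - 8) = -6048 - 23 = -6071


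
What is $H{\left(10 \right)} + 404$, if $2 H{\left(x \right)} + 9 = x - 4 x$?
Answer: $\frac{769}{2} \approx 384.5$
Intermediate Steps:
$H{\left(x \right)} = - \frac{9}{2} - \frac{3 x}{2}$ ($H{\left(x \right)} = - \frac{9}{2} + \frac{x - 4 x}{2} = - \frac{9}{2} + \frac{\left(-3\right) x}{2} = - \frac{9}{2} - \frac{3 x}{2}$)
$H{\left(10 \right)} + 404 = \left(- \frac{9}{2} - 15\right) + 404 = - \frac{39}{2} + 404 = \frac{769}{2}$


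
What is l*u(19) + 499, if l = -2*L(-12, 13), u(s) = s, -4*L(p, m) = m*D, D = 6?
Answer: 1240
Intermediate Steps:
L(p, m) = -3*m/2 (L(p, m) = -m*6/4 = -3*m/2)
l = 39 (l = -(-3)*13 = -2*(-39/2) = 39)
l*u(19) + 499 = 39*19 + 499 = 741 + 499 = 1240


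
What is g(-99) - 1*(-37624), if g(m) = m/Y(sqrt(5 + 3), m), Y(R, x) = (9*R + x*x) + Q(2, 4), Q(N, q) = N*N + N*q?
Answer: 402552951313/10699369 + 198*sqrt(2)/10699369 ≈ 37624.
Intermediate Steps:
Q(N, q) = N**2 + N*q
Y(R, x) = 12 + x**2 + 9*R (Y(R, x) = (9*R + x*x) + 2*(2 + 4) = (9*R + x**2) + 2*6 = (x**2 + 9*R) + 12 = 12 + x**2 + 9*R)
g(m) = m/(12 + m**2 + 18*sqrt(2)) (g(m) = m/(12 + m**2 + 9*sqrt(5 + 3)) = m/(12 + m**2 + 9*sqrt(8)) = m/(12 + m**2 + 9*(2*sqrt(2))) = m/(12 + m**2 + 18*sqrt(2)))
g(-99) - 1*(-37624) = -99/(12 + (-99)**2 + 18*sqrt(2)) - 1*(-37624) = -99/(12 + 9801 + 18*sqrt(2)) + 37624 = -99/(9813 + 18*sqrt(2)) + 37624 = 37624 - 99/(9813 + 18*sqrt(2))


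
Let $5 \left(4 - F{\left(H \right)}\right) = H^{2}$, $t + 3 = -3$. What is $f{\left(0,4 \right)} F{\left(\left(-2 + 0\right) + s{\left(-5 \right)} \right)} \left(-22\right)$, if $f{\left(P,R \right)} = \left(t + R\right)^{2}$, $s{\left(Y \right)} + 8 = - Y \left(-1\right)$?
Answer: $3608$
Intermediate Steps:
$t = -6$ ($t = -3 - 3 = -6$)
$s{\left(Y \right)} = -8 + Y$ ($s{\left(Y \right)} = -8 + - Y \left(-1\right) = -8 + Y$)
$f{\left(P,R \right)} = \left(-6 + R\right)^{2}$
$F{\left(H \right)} = 4 - \frac{H^{2}}{5}$
$f{\left(0,4 \right)} F{\left(\left(-2 + 0\right) + s{\left(-5 \right)} \right)} \left(-22\right) = \left(-6 + 4\right)^{2} \left(4 - \frac{\left(\left(-2 + 0\right) - 13\right)^{2}}{5}\right) \left(-22\right) = \left(-2\right)^{2} \left(4 - \frac{\left(-2 - 13\right)^{2}}{5}\right) \left(-22\right) = 4 \left(4 - \frac{\left(-15\right)^{2}}{5}\right) \left(-22\right) = 4 \left(4 - 45\right) \left(-22\right) = 4 \left(-41\right) \left(-22\right) = \left(-164\right) \left(-22\right) = 3608$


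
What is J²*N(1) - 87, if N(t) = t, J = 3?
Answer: -78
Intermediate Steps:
J²*N(1) - 87 = 3²*1 - 87 = 9*1 - 87 = 9 - 87 = -78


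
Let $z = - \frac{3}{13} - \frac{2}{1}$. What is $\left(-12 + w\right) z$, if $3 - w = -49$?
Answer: $- \frac{1160}{13} \approx -89.231$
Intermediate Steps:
$w = 52$ ($w = 3 - -49 = 3 + 49 = 52$)
$z = - \frac{29}{13}$ ($z = \left(-3\right) \frac{1}{13} - 2 = - \frac{3}{13} - 2 = - \frac{29}{13} \approx -2.2308$)
$\left(-12 + w\right) z = \left(-12 + 52\right) \left(- \frac{29}{13}\right) = 40 \left(- \frac{29}{13}\right) = - \frac{1160}{13}$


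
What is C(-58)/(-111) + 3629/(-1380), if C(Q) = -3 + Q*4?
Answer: -26173/51060 ≈ -0.51259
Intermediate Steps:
C(Q) = -3 + 4*Q
C(-58)/(-111) + 3629/(-1380) = (-3 + 4*(-58))/(-111) + 3629/(-1380) = (-3 - 232)*(-1/111) + 3629*(-1/1380) = -235*(-1/111) - 3629/1380 = 235/111 - 3629/1380 = -26173/51060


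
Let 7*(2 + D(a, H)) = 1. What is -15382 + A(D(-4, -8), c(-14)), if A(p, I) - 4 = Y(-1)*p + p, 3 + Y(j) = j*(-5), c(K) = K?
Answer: -107685/7 ≈ -15384.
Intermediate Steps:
Y(j) = -3 - 5*j (Y(j) = -3 + j*(-5) = -3 - 5*j)
D(a, H) = -13/7 (D(a, H) = -2 + (⅐)*1 = -2 + ⅐ = -13/7)
A(p, I) = 4 + 3*p (A(p, I) = 4 + ((-3 - 5*(-1))*p + p) = 4 + ((-3 + 5)*p + p) = 4 + (2*p + p) = 4 + 3*p)
-15382 + A(D(-4, -8), c(-14)) = -15382 + (4 + 3*(-13/7)) = -15382 + (4 - 39/7) = -15382 - 11/7 = -107685/7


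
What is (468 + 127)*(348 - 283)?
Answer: 38675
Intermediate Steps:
(468 + 127)*(348 - 283) = 595*65 = 38675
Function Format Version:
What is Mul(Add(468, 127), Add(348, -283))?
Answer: 38675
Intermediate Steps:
Mul(Add(468, 127), Add(348, -283)) = Mul(595, 65) = 38675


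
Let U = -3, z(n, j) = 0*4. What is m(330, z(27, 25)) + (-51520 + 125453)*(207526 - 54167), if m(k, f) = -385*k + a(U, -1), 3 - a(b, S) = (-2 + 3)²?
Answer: 11338163899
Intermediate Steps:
z(n, j) = 0
a(b, S) = 2 (a(b, S) = 3 - (-2 + 3)² = 3 - 1*1² = 3 - 1*1 = 3 - 1 = 2)
m(k, f) = 2 - 385*k (m(k, f) = -385*k + 2 = 2 - 385*k)
m(330, z(27, 25)) + (-51520 + 125453)*(207526 - 54167) = (2 - 385*330) + (-51520 + 125453)*(207526 - 54167) = (2 - 127050) + 73933*153359 = -127048 + 11338290947 = 11338163899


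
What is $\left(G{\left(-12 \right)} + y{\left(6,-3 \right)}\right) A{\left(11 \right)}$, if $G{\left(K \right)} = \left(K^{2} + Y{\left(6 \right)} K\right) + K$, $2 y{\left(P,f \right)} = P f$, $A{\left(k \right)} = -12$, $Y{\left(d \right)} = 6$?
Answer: $-612$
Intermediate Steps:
$y{\left(P,f \right)} = \frac{P f}{2}$
$G{\left(K \right)} = K^{2} + 7 K$ ($G{\left(K \right)} = \left(K^{2} + 6 K\right) + K = K^{2} + 7 K$)
$\left(G{\left(-12 \right)} + y{\left(6,-3 \right)}\right) A{\left(11 \right)} = \left(- 12 \left(7 - 12\right) + \frac{1}{2} \cdot 6 \left(-3\right)\right) \left(-12\right) = \left(\left(-12\right) \left(-5\right) - 9\right) \left(-12\right) = \left(60 - 9\right) \left(-12\right) = 51 \left(-12\right) = -612$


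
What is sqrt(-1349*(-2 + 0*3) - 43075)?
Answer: I*sqrt(40377) ≈ 200.94*I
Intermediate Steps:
sqrt(-1349*(-2 + 0*3) - 43075) = sqrt(-1349*(-2 + 0) - 43075) = sqrt(-1349*(-2) - 43075) = sqrt(2698 - 43075) = sqrt(-40377) = I*sqrt(40377)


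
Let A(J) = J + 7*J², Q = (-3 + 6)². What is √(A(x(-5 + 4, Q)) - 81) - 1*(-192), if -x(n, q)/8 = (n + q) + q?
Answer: 192 + √129255 ≈ 551.52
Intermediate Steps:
Q = 9 (Q = 3² = 9)
x(n, q) = -16*q - 8*n (x(n, q) = -8*((n + q) + q) = -8*(n + 2*q) = -16*q - 8*n)
√(A(x(-5 + 4, Q)) - 81) - 1*(-192) = √((-16*9 - 8*(-5 + 4))*(1 + 7*(-16*9 - 8*(-5 + 4))) - 81) - 1*(-192) = √((-144 - 8*(-1))*(1 + 7*(-144 - 8*(-1))) - 81) + 192 = √((-144 + 8)*(1 + 7*(-144 + 8)) - 81) + 192 = √(-136*(1 + 7*(-136)) - 81) + 192 = √(-136*(1 - 952) - 81) + 192 = √(-136*(-951) - 81) + 192 = √(129336 - 81) + 192 = √129255 + 192 = 192 + √129255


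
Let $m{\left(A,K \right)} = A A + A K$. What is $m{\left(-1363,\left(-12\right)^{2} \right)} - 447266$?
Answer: $1214231$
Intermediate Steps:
$m{\left(A,K \right)} = A^{2} + A K$
$m{\left(-1363,\left(-12\right)^{2} \right)} - 447266 = - 1363 \left(-1363 + \left(-12\right)^{2}\right) - 447266 = - 1363 \left(-1363 + 144\right) - 447266 = \left(-1363\right) \left(-1219\right) - 447266 = 1661497 - 447266 = 1214231$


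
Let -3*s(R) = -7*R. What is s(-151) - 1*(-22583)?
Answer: 66692/3 ≈ 22231.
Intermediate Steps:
s(R) = 7*R/3 (s(R) = -(-7)*R/3 = 7*R/3)
s(-151) - 1*(-22583) = (7/3)*(-151) - 1*(-22583) = -1057/3 + 22583 = 66692/3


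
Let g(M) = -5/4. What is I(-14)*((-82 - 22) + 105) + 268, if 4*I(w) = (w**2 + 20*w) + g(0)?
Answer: 3947/16 ≈ 246.69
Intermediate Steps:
g(M) = -5/4 (g(M) = -5*1/4 = -5/4)
I(w) = -5/16 + 5*w + w**2/4 (I(w) = ((w**2 + 20*w) - 5/4)/4 = (-5/4 + w**2 + 20*w)/4 = -5/16 + 5*w + w**2/4)
I(-14)*((-82 - 22) + 105) + 268 = (-5/16 + 5*(-14) + (1/4)*(-14)**2)*((-82 - 22) + 105) + 268 = (-5/16 - 70 + (1/4)*196)*(-104 + 105) + 268 = (-5/16 - 70 + 49)*1 + 268 = -341/16*1 + 268 = -341/16 + 268 = 3947/16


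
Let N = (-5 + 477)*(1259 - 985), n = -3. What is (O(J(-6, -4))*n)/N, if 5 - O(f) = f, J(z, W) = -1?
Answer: -9/64664 ≈ -0.00013918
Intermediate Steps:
O(f) = 5 - f
N = 129328 (N = 472*274 = 129328)
(O(J(-6, -4))*n)/N = ((5 - 1*(-1))*(-3))/129328 = ((5 + 1)*(-3))*(1/129328) = (6*(-3))*(1/129328) = -18*1/129328 = -9/64664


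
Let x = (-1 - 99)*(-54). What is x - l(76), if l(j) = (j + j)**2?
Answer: -17704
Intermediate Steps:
l(j) = 4*j**2 (l(j) = (2*j)**2 = 4*j**2)
x = 5400 (x = -100*(-54) = 5400)
x - l(76) = 5400 - 4*76**2 = 5400 - 4*5776 = 5400 - 1*23104 = 5400 - 23104 = -17704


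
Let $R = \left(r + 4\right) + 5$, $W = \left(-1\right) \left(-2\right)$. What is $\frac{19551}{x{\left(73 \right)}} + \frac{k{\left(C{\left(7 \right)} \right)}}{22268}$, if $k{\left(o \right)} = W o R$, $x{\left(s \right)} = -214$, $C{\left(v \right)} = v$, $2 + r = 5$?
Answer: $- \frac{108831429}{1191338} \approx -91.352$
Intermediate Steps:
$r = 3$ ($r = -2 + 5 = 3$)
$W = 2$
$R = 12$ ($R = \left(3 + 4\right) + 5 = 7 + 5 = 12$)
$k{\left(o \right)} = 24 o$ ($k{\left(o \right)} = 2 o 12 = 24 o$)
$\frac{19551}{x{\left(73 \right)}} + \frac{k{\left(C{\left(7 \right)} \right)}}{22268} = \frac{19551}{-214} + \frac{24 \cdot 7}{22268} = 19551 \left(- \frac{1}{214}\right) + 168 \cdot \frac{1}{22268} = - \frac{19551}{214} + \frac{42}{5567} = - \frac{108831429}{1191338}$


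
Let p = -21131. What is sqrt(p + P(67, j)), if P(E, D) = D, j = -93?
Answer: 2*I*sqrt(5306) ≈ 145.68*I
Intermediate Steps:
sqrt(p + P(67, j)) = sqrt(-21131 - 93) = sqrt(-21224) = 2*I*sqrt(5306)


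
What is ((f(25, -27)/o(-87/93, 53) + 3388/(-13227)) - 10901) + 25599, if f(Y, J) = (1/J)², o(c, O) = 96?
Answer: 4535127853433/308559456 ≈ 14698.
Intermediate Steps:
f(Y, J) = J⁻²
((f(25, -27)/o(-87/93, 53) + 3388/(-13227)) - 10901) + 25599 = ((1/((-27)²*96) + 3388/(-13227)) - 10901) + 25599 = (((1/729)*(1/96) + 3388*(-1/13227)) - 10901) + 25599 = ((1/69984 - 3388/13227) - 10901) + 25599 = (-79030855/308559456 - 10901) + 25599 = -3363685660711/308559456 + 25599 = 4535127853433/308559456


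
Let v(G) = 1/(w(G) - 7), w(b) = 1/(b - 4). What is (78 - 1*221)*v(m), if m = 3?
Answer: 143/8 ≈ 17.875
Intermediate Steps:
w(b) = 1/(-4 + b)
v(G) = 1/(-7 + 1/(-4 + G)) (v(G) = 1/(1/(-4 + G) - 7) = 1/(-7 + 1/(-4 + G)))
(78 - 1*221)*v(m) = (78 - 1*221)*((4 - 1*3)/(-29 + 7*3)) = (78 - 221)*((4 - 3)/(-29 + 21)) = -143/(-8) = -(-143)/8 = -143*(-1/8) = 143/8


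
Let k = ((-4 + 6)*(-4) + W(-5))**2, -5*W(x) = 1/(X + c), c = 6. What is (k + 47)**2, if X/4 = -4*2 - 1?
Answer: 6225529000201/506250000 ≈ 12297.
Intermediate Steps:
X = -36 (X = 4*(-4*2 - 1) = 4*(-8 - 1) = 4*(-9) = -36)
W(x) = 1/150 (W(x) = -1/(5*(-36 + 6)) = -1/5/(-30) = -1/5*(-1/30) = 1/150)
k = 1437601/22500 (k = ((-4 + 6)*(-4) + 1/150)**2 = (2*(-4) + 1/150)**2 = (-8 + 1/150)**2 = (-1199/150)**2 = 1437601/22500 ≈ 63.893)
(k + 47)**2 = (1437601/22500 + 47)**2 = (2495101/22500)**2 = 6225529000201/506250000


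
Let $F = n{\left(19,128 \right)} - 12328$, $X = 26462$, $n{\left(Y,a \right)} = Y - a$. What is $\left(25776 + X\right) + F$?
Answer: $39801$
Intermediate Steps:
$F = -12437$ ($F = \left(19 - 128\right) - 12328 = -109 - 12328 = -12437$)
$\left(25776 + X\right) + F = \left(25776 + 26462\right) - 12437 = 52238 - 12437 = 39801$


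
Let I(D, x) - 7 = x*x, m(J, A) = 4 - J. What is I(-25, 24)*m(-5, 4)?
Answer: 5247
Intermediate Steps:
I(D, x) = 7 + x² (I(D, x) = 7 + x*x = 7 + x²)
I(-25, 24)*m(-5, 4) = (7 + 24²)*(4 - 1*(-5)) = (7 + 576)*(4 + 5) = 583*9 = 5247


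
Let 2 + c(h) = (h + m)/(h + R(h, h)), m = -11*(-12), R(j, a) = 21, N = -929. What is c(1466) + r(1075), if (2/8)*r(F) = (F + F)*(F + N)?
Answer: 1867075824/1487 ≈ 1.2556e+6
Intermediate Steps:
m = 132
c(h) = -2 + (132 + h)/(21 + h) (c(h) = -2 + (h + 132)/(h + 21) = -2 + (132 + h)/(21 + h))
r(F) = 8*F*(-929 + F) (r(F) = 4*((F + F)*(F - 929)) = 4*((2*F)*(-929 + F)) = 4*(2*F*(-929 + F)) = 8*F*(-929 + F))
c(1466) + r(1075) = (90 - 1*1466)/(21 + 1466) + 8*1075*(-929 + 1075) = (90 - 1466)/1487 + 8*1075*146 = (1/1487)*(-1376) + 1255600 = -1376/1487 + 1255600 = 1867075824/1487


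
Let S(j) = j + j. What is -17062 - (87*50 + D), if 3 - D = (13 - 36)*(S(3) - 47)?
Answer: -20472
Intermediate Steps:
S(j) = 2*j
D = -940 (D = 3 - (13 - 36)*(2*3 - 47) = 3 - (-23)*(6 - 47) = 3 - (-23)*(-41) = 3 - 1*943 = 3 - 943 = -940)
-17062 - (87*50 + D) = -17062 - (87*50 - 940) = -17062 - (4350 - 940) = -17062 - 1*3410 = -17062 - 3410 = -20472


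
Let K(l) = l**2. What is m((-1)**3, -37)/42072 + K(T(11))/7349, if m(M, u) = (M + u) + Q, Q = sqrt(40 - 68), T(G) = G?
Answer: 2405725/154593564 + I*sqrt(7)/21036 ≈ 0.015562 + 0.00012577*I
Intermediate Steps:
Q = 2*I*sqrt(7) (Q = sqrt(-28) = 2*I*sqrt(7) ≈ 5.2915*I)
m(M, u) = M + u + 2*I*sqrt(7) (m(M, u) = (M + u) + 2*I*sqrt(7) = M + u + 2*I*sqrt(7))
m((-1)**3, -37)/42072 + K(T(11))/7349 = ((-1)**3 - 37 + 2*I*sqrt(7))/42072 + 11**2/7349 = (-1 - 37 + 2*I*sqrt(7))*(1/42072) + 121*(1/7349) = (-38 + 2*I*sqrt(7))*(1/42072) + 121/7349 = (-19/21036 + I*sqrt(7)/21036) + 121/7349 = 2405725/154593564 + I*sqrt(7)/21036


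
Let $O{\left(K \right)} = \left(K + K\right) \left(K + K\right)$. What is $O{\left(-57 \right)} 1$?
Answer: $12996$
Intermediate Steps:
$O{\left(K \right)} = 4 K^{2}$ ($O{\left(K \right)} = 2 K 2 K = 4 K^{2}$)
$O{\left(-57 \right)} 1 = 4 \left(-57\right)^{2} \cdot 1 = 4 \cdot 3249 \cdot 1 = 12996 \cdot 1 = 12996$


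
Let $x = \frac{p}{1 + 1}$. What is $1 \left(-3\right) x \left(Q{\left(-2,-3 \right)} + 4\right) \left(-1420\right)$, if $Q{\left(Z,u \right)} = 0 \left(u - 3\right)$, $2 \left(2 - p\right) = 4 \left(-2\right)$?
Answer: $51120$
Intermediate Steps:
$p = 6$ ($p = 2 - \frac{4 \left(-2\right)}{2} = 2 - -4 = 2 + 4 = 6$)
$Q{\left(Z,u \right)} = 0$ ($Q{\left(Z,u \right)} = 0 \left(-3 + u\right) = 0$)
$x = 3$ ($x = \frac{6}{1 + 1} = \frac{6}{2} = 6 \cdot \frac{1}{2} = 3$)
$1 \left(-3\right) x \left(Q{\left(-2,-3 \right)} + 4\right) \left(-1420\right) = 1 \left(-3\right) 3 \left(0 + 4\right) \left(-1420\right) = \left(-3\right) 3 \cdot 4 \left(-1420\right) = \left(-9\right) 4 \left(-1420\right) = \left(-36\right) \left(-1420\right) = 51120$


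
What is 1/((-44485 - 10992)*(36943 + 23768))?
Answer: -1/3368064147 ≈ -2.9691e-10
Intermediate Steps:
1/((-44485 - 10992)*(36943 + 23768)) = 1/(-55477*60711) = 1/(-3368064147) = -1/3368064147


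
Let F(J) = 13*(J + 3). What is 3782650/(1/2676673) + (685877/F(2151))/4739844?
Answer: 1343830756041644934569477/132725111688 ≈ 1.0125e+13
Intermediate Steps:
F(J) = 39 + 13*J (F(J) = 13*(3 + J) = 39 + 13*J)
3782650/(1/2676673) + (685877/F(2151))/4739844 = 3782650/(1/2676673) + (685877/(39 + 13*2151))/4739844 = 3782650/(1/2676673) + (685877/(39 + 27963))*(1/4739844) = 3782650*2676673 + (685877/28002)*(1/4739844) = 10124917123450 + (685877*(1/28002))*(1/4739844) = 10124917123450 + (685877/28002)*(1/4739844) = 10124917123450 + 685877/132725111688 = 1343830756041644934569477/132725111688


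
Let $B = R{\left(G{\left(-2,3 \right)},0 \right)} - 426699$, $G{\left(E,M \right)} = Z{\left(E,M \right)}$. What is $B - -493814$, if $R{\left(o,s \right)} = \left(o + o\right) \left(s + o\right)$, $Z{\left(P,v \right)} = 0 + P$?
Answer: $67123$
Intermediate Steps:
$Z{\left(P,v \right)} = P$
$G{\left(E,M \right)} = E$
$R{\left(o,s \right)} = 2 o \left(o + s\right)$
$B = -426691$ ($B = 2 \left(-2\right) \left(-2 + 0\right) - 426699 = 2 \left(-2\right) \left(-2\right) - 426699 = 8 - 426699 = -426691$)
$B - -493814 = -426691 - -493814 = -426691 + 493814 = 67123$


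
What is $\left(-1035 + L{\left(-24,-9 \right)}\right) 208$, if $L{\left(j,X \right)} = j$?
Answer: $-220272$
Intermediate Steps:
$\left(-1035 + L{\left(-24,-9 \right)}\right) 208 = \left(-1035 - 24\right) 208 = \left(-1059\right) 208 = -220272$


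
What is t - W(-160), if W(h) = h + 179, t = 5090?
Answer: 5071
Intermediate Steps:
W(h) = 179 + h
t - W(-160) = 5090 - (179 - 160) = 5090 - 1*19 = 5090 - 19 = 5071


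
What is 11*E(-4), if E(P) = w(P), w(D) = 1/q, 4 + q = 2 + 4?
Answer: 11/2 ≈ 5.5000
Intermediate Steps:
q = 2 (q = -4 + (2 + 4) = -4 + 6 = 2)
w(D) = ½ (w(D) = 1/2 = ½)
E(P) = ½
11*E(-4) = 11*(½) = 11/2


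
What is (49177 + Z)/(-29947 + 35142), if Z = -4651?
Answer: 44526/5195 ≈ 8.5709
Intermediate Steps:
(49177 + Z)/(-29947 + 35142) = (49177 - 4651)/(-29947 + 35142) = 44526/5195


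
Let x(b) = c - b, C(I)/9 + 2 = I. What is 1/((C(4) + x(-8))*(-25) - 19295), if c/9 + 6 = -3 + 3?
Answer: -1/18595 ≈ -5.3778e-5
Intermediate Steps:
C(I) = -18 + 9*I
c = -54 (c = -54 + 9*(-3 + 3) = -54 + 9*0 = -54 + 0 = -54)
x(b) = -54 - b
1/((C(4) + x(-8))*(-25) - 19295) = 1/(((-18 + 9*4) + (-54 - 1*(-8)))*(-25) - 19295) = 1/(((-18 + 36) + (-54 + 8))*(-25) - 19295) = 1/((18 - 46)*(-25) - 19295) = 1/(-28*(-25) - 19295) = 1/(700 - 19295) = 1/(-18595) = -1/18595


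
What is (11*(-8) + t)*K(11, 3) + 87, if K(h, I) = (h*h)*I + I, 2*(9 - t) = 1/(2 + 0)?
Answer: -57837/2 ≈ -28919.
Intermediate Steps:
t = 35/4 (t = 9 - 1/(2*(2 + 0)) = 9 - ½/2 = 9 - ½*½ = 9 - ¼ = 35/4 ≈ 8.7500)
K(h, I) = I + I*h² (K(h, I) = h²*I + I = I*h² + I = I + I*h²)
(11*(-8) + t)*K(11, 3) + 87 = (11*(-8) + 35/4)*(3*(1 + 11²)) + 87 = (-88 + 35/4)*(3*(1 + 121)) + 87 = -951*122/4 + 87 = -317/4*366 + 87 = -58011/2 + 87 = -57837/2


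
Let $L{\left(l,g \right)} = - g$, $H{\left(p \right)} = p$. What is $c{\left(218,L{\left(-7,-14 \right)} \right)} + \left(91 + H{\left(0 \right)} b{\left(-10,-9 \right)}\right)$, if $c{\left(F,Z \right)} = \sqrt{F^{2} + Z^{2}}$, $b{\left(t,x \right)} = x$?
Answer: $91 + 2 \sqrt{11930} \approx 309.45$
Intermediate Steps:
$c{\left(218,L{\left(-7,-14 \right)} \right)} + \left(91 + H{\left(0 \right)} b{\left(-10,-9 \right)}\right) = \sqrt{218^{2} + \left(\left(-1\right) \left(-14\right)\right)^{2}} + \left(91 + 0 \left(-9\right)\right) = \sqrt{47524 + 14^{2}} + \left(91 + 0\right) = \sqrt{47524 + 196} + 91 = \sqrt{47720} + 91 = 2 \sqrt{11930} + 91 = 91 + 2 \sqrt{11930}$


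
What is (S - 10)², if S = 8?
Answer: 4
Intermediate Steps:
(S - 10)² = (8 - 10)² = (-2)² = 4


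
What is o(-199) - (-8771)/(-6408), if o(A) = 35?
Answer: 215509/6408 ≈ 33.631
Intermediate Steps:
o(-199) - (-8771)/(-6408) = 35 - (-8771)/(-6408) = 35 - (-8771)*(-1)/6408 = 35 - 1*8771/6408 = 35 - 8771/6408 = 215509/6408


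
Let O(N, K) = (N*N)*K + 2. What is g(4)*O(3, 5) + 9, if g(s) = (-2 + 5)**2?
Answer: 432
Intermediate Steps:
g(s) = 9 (g(s) = 3**2 = 9)
O(N, K) = 2 + K*N**2 (O(N, K) = N**2*K + 2 = K*N**2 + 2 = 2 + K*N**2)
g(4)*O(3, 5) + 9 = 9*(2 + 5*3**2) + 9 = 9*(2 + 5*9) + 9 = 9*(2 + 45) + 9 = 9*47 + 9 = 423 + 9 = 432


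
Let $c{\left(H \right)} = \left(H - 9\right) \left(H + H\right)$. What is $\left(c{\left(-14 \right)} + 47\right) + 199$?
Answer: $890$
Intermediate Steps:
$c{\left(H \right)} = 2 H \left(-9 + H\right)$ ($c{\left(H \right)} = \left(-9 + H\right) 2 H = 2 H \left(-9 + H\right)$)
$\left(c{\left(-14 \right)} + 47\right) + 199 = \left(2 \left(-14\right) \left(-9 - 14\right) + 47\right) + 199 = \left(2 \left(-14\right) \left(-23\right) + 47\right) + 199 = \left(644 + 47\right) + 199 = 691 + 199 = 890$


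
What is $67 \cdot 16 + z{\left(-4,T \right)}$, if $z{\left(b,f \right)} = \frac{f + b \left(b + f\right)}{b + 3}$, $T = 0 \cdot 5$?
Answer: $1056$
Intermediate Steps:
$T = 0$
$z{\left(b,f \right)} = \frac{f + b \left(b + f\right)}{3 + b}$
$67 \cdot 16 + z{\left(-4,T \right)} = 67 \cdot 16 + \frac{0 + \left(-4\right)^{2} - 0}{3 - 4} = 1072 + \frac{0 + 16 + 0}{-1} = 1072 - 16 = 1056$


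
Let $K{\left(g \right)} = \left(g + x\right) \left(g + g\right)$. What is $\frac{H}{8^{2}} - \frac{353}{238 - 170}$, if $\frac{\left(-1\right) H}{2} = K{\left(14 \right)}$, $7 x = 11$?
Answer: $- \frac{2559}{136} \approx -18.816$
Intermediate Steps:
$x = \frac{11}{7}$ ($x = \frac{1}{7} \cdot 11 = \frac{11}{7} \approx 1.5714$)
$K{\left(g \right)} = 2 g \left(\frac{11}{7} + g\right)$ ($K{\left(g \right)} = \left(g + \frac{11}{7}\right) \left(g + g\right) = \left(\frac{11}{7} + g\right) 2 g = 2 g \left(\frac{11}{7} + g\right)$)
$H = -872$ ($H = - 2 \cdot \frac{2}{7} \cdot 14 \left(11 + 7 \cdot 14\right) = - 2 \cdot \frac{2}{7} \cdot 14 \left(11 + 98\right) = - 2 \cdot \frac{2}{7} \cdot 14 \cdot 109 = \left(-2\right) 436 = -872$)
$\frac{H}{8^{2}} - \frac{353}{238 - 170} = - \frac{872}{8^{2}} - \frac{353}{238 - 170} = - \frac{872}{64} - \frac{353}{238 - 170} = \left(-872\right) \frac{1}{64} - \frac{353}{68} = - \frac{109}{8} - \frac{353}{68} = - \frac{2559}{136}$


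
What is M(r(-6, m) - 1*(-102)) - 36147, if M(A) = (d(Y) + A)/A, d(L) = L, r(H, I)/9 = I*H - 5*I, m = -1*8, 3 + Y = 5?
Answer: -16157261/447 ≈ -36146.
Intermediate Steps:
Y = 2 (Y = -3 + 5 = 2)
m = -8
r(H, I) = -45*I + 9*H*I (r(H, I) = 9*(I*H - 5*I) = 9*(H*I - 5*I) = 9*(-5*I + H*I) = -45*I + 9*H*I)
M(A) = (2 + A)/A
M(r(-6, m) - 1*(-102)) - 36147 = (2 + (9*(-8)*(-5 - 6) - 1*(-102)))/(9*(-8)*(-5 - 6) - 1*(-102)) - 36147 = (2 + (9*(-8)*(-11) + 102))/(9*(-8)*(-11) + 102) - 36147 = (2 + (792 + 102))/(792 + 102) - 36147 = (2 + 894)/894 - 36147 = (1/894)*896 - 36147 = 448/447 - 36147 = -16157261/447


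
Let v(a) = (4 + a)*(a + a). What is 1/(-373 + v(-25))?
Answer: 1/677 ≈ 0.0014771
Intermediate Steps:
v(a) = 2*a*(4 + a) (v(a) = (4 + a)*(2*a) = 2*a*(4 + a))
1/(-373 + v(-25)) = 1/(-373 + 2*(-25)*(4 - 25)) = 1/(-373 + 2*(-25)*(-21)) = 1/(-373 + 1050) = 1/677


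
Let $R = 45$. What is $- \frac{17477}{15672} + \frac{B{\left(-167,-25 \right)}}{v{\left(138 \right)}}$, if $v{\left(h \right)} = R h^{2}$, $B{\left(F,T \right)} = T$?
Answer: $- \frac{249630521}{223843176} \approx -1.1152$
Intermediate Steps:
$v{\left(h \right)} = 45 h^{2}$
$- \frac{17477}{15672} + \frac{B{\left(-167,-25 \right)}}{v{\left(138 \right)}} = - \frac{17477}{15672} - \frac{25}{45 \cdot 138^{2}} = \left(-17477\right) \frac{1}{15672} - \frac{25}{45 \cdot 19044} = - \frac{17477}{15672} - \frac{25}{856980} = - \frac{17477}{15672} - \frac{5}{171396} = - \frac{249630521}{223843176}$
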